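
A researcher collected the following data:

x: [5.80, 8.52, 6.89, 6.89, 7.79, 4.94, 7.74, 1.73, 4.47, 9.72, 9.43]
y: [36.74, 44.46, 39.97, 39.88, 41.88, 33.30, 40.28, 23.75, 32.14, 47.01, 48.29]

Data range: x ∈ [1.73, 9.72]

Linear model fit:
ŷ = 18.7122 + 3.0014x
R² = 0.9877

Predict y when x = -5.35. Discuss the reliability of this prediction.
ŷ = 2.6547 (extrapolation — x = -5.35 lies outside [1.73, 9.72], so reliability is low).

Prediction calculation:
ŷ = 18.7122 + 3.0014 × (-5.35)
ŷ = 2.6547

Reliability:
- Data range: x ∈ [1.73, 9.72]
- Prediction point: x = -5.35 is 7.08 units below the observed range → this is EXTRAPOLATION, not interpolation

Why that matters here:
- The standard error of prediction grows with (x − x̄)², and x = -5.35 is far from x̄ = 6.72
- Real relationships often flatten, saturate, or turn nonlinear at extremes
- The linear relationship may not hold outside the observed range

The R² = 0.9877 only validates the fit within [1.73, 9.72]; treat ŷ = 2.6547 with caution.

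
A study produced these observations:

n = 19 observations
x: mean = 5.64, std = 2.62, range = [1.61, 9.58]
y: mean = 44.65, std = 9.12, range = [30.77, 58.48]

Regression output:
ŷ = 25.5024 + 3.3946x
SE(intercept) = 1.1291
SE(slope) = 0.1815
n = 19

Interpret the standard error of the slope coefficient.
The slope 3.3946 is pinned down to within about ±0.1815 (one SE) by these data — relative uncertainty 5.3%, i.e. precise.

SE(β̂₁) = s / √Sxx, where s is the residual standard deviation and Sxx = Σ(x − x̄)². It is the yardstick for how far β̂₁ = 3.3946 could plausibly be from the true slope.

Relative precision:
- SE / |β̂₁| = 0.1815 / 3.3946 = 5.3%
- Rule of thumb (under 20%: precise; 20% to under 50%: moderately precise; 50% or more: imprecise) → precise

Link to interval estimation: a confidence interval for β₁ is β̂₁ ± t* × 0.1815, so SE sets the half-width per unit of t*.

What drives SE(β̂₁): wider spread of x values → smaller SE.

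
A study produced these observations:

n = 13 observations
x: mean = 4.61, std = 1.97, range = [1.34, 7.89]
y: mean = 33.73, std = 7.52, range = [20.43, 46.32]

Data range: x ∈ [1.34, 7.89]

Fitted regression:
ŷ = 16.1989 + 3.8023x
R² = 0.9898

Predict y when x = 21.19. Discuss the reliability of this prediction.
The equation gives ŷ = 96.7696; however x = 21.19 is 13.30 units above the observed range, so this extrapolated value should not be trusted.

Prediction calculation:
ŷ = 16.1989 + 3.8023 × 21.19
ŷ = 96.7696

Reliability:
- Data range: x ∈ [1.34, 7.89]
- Prediction point: x = 21.19 is 13.30 units above the observed range → this is EXTRAPOLATION, not interpolation

Why that matters here:
- The linear relationship may not hold outside the observed range
- Real relationships often flatten, saturate, or turn nonlinear at extremes
- R² describes fit only over the sampled x values; it says nothing about behaviour beyond them

The R² = 0.9898 only validates the fit within [1.34, 7.89]; treat ŷ = 96.7696 with caution.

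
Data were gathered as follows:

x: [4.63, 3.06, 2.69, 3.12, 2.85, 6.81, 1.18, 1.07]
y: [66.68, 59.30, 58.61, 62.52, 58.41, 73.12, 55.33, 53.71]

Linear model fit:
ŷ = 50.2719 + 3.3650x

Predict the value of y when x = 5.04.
ŷ = 67.2315

x = 5.04 lies inside the observed range [1.07, 6.81], so the fitted equation applies directly:

ŷ = 50.2719 + 3.3650 × 5.04
ŷ = 50.2719 + 16.9596
ŷ = 67.2315

This is the fitted mean response at that x — an individual observation would come with a wider prediction interval.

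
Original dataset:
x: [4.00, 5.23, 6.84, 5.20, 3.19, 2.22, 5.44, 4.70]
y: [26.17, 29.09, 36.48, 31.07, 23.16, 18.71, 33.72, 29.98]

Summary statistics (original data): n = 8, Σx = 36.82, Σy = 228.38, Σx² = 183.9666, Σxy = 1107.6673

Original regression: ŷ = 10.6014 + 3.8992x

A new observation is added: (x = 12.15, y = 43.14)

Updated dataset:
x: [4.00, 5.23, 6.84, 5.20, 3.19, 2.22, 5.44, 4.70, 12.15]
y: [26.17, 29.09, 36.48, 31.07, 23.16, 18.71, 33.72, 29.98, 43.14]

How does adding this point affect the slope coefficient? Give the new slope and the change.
The slope changes from 3.8992 to 2.3711 (change of -1.5281, or -39.2%).

The new point has HIGH LEVERAGE: x = 12.15 is far from the original mean x̄ = 36.82/8 ≈ 4.60 (original range [2.22, 6.84]).

Step 1: Update the sums with the new point (n goes from 8 to 9)
Σx  = 36.82 + 12.15 = 48.97
Σy  = 228.38 + 43.14 = 271.52
Σx² = 183.9666 + 12.15² = 183.9666 + 147.6225 = 331.5891
Σxy = 1107.6673 + 12.15×43.14 = 1107.6673 + 524.1510 = 1631.8183

Step 2: Recompute the slope with b₁ = (nΣxy − ΣxΣy) / (nΣx² − (Σx)²)
Numerator   = 9×1631.8183 − 48.97×271.52 = 14686.3647 − 13296.3344 = 1390.0303
Denominator = 9×331.5891 − 48.97² = 2984.3019 − 2398.0609 = 586.2410
b₁(new) = 1390.0303 / 586.2410 = 2.3711

(Same formula on the original sums: (8×1107.6673 − 36.82×228.38) / (8×183.9666 − 36.82²) = 452.3868 / 116.0204 = 3.8992, matching the given fit.)

Step 3: Change in slope
Δβ₁ = 2.3711 − 3.8992 = -1.5281
Relative change = -1.5281 / 3.8992 × 100% = -39.2%
→ the slope decreases when the point is added.

Because the point sits below the extension of the original line at a high-leverage x, it tilts the fit down.
In practice: check such a point for data-entry or measurement error.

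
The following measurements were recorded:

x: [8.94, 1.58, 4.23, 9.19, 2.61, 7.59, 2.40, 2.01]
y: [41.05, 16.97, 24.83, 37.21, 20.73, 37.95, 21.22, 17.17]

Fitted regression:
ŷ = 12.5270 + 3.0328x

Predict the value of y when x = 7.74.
ŷ = 36.0009

x = 7.74 lies inside the observed range [1.58, 9.19], so the fitted equation applies directly:

ŷ = 12.5270 + 3.0328 × 7.74
ŷ = 12.5270 + 23.4739
ŷ = 36.0009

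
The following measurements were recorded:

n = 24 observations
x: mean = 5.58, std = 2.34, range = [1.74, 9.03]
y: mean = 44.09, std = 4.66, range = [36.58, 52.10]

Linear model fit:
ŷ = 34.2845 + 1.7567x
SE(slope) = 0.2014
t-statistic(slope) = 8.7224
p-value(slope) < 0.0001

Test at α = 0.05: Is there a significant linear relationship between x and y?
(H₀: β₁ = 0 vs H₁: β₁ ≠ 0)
Reject H₀: p-value < 0.0001 < α = 0.05. The linear relationship is significant at the 5% level.

Hypothesis test for the slope coefficient:

H₀: β₁ = 0 (no linear relationship)
H₁: β₁ ≠ 0 (linear relationship exists)

Test statistic: t = β̂₁ / SE(β̂₁) = 1.7567 / 0.2014 = 8.7224

p < 0.0001: how often a slope estimate this far from 0 (in SE units) would arise by chance if β₁ were truly 0.

Decision rule: reject H₀ if p-value < α.
p-value < 0.0001 < α = 0.05 → reject H₀.

At α = 0.05 the data do provide convincing evidence of a nonzero slope.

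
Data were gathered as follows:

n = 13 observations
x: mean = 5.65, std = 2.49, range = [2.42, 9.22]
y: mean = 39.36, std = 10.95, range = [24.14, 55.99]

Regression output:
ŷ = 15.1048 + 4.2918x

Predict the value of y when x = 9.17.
ŷ = 54.4606

Plug x = 9.17 into the fitted line:

ŷ = 15.1048 + 4.2918 × 9.17
ŷ = 15.1048 + 39.3558
ŷ = 54.4606

This is the fitted mean response at that x — an individual observation would come with a wider prediction interval.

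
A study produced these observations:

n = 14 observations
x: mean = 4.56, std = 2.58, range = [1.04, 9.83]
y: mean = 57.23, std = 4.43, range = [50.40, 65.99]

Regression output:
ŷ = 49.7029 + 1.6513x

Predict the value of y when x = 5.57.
ŷ = 58.9006

To predict y for x = 5.57, substitute into the regression equation:

ŷ = 49.7029 + 1.6513 × 5.57
ŷ = 49.7029 + 9.1977
ŷ = 58.9006

This is a point prediction; actual observations scatter around it by roughly the residual standard deviation.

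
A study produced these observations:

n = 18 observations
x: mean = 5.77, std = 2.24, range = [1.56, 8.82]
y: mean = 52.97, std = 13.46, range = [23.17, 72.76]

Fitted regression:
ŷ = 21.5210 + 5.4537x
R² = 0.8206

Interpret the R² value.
R² = 0.8206 means 82.06% of the variation in y is explained by the linear relationship with x. This indicates a strong fit.

The coefficient of determination R² is the fraction of the total variation in y that the fitted line accounts for.

Here R² = 0.8206:
- Explained: 82.06% of the variation in y
- Unexplained (residual): 100% − 82.06% = 17.94%
- Rule of thumb (below 0.3 weak; 0.3 to below 0.7 moderate; 0.7 and above strong) → strong

Note: R² says nothing about causation, and a high R² does not by itself mean the linear form is appropriate — check the residuals.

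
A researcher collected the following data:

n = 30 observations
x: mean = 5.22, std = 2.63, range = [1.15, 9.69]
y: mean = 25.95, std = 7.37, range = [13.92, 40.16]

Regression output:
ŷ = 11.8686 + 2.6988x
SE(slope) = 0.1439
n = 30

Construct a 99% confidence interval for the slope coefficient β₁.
The 99% CI for β₁ is (2.3012, 3.0964)

Confidence interval for the slope:

The 99% CI for β₁ is: β̂₁ ± t*(α/2, n-2) × SE(β̂₁)

Step 1: Find critical t-value
- Confidence level = 0.99
- Degrees of freedom = n - 2 = 30 - 2 = 28
- t*(α/2, 28) = 2.7633

Step 2: Calculate margin of error
Margin = 2.7633 × 0.1439 = 0.3976

Step 3: Construct interval
CI = 2.6988 ± 0.3976
CI = (2.3012, 3.0964)

Interpretation: each one-unit increase in x is associated with a change in mean y of between 2.3012 and 3.0964, with 99% confidence.
The interval does not include 0, suggesting a significant linear relationship.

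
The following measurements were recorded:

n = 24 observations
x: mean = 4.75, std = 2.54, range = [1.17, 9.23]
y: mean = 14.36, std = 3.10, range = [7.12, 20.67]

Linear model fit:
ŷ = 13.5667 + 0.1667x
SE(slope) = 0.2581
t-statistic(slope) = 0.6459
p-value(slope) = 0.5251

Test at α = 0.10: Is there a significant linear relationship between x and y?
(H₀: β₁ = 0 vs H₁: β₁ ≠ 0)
Fail to reject H₀: p-value = 0.5251 ≥ α = 0.10. The linear relationship is not significant at the 10% level.

Hypothesis test for the slope coefficient:

H₀: β₁ = 0 (no linear relationship)
H₁: β₁ ≠ 0 (linear relationship exists)

Test statistic: t = β̂₁ / SE(β̂₁) = 0.1667 / 0.2581 = 0.6459

The p-value (0.5251) is the probability, under H₀, of a t-statistic at least as extreme as |t| = 0.6459 (two-sided, df = n − 2 = 22).

Decision rule: reject H₀ if p-value < α.
p-value = 0.5251 ≥ α = 0.10 → fail to reject H₀.

There is not sufficient evidence at the 10% significance level to conclude that a linear relationship exists between x and y.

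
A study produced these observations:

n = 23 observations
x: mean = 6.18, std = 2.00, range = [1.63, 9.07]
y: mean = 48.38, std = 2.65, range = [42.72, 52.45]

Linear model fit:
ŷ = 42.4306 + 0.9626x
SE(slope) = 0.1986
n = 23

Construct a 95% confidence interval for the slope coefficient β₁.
The 95% CI for β₁ is (0.5496, 1.3756)

Confidence interval for the slope:

The 95% CI for β₁ is: β̂₁ ± t*(α/2, n-2) × SE(β̂₁)

Step 1: Find critical t-value
- Confidence level = 0.95
- Degrees of freedom = n - 2 = 23 - 2 = 21
- t*(α/2, 21) = 2.0796

Step 2: Calculate margin of error
Margin = 2.0796 × 0.1986 = 0.4130

Step 3: Construct interval
CI = 0.9626 ± 0.4130
CI = (0.5496, 1.3756)

Interpretation: each one-unit increase in x is associated with a change in mean y of between 0.5496 and 1.3756, with 95% confidence.
Both endpoints are positive, so the data support a genuinely positive slope at this confidence level.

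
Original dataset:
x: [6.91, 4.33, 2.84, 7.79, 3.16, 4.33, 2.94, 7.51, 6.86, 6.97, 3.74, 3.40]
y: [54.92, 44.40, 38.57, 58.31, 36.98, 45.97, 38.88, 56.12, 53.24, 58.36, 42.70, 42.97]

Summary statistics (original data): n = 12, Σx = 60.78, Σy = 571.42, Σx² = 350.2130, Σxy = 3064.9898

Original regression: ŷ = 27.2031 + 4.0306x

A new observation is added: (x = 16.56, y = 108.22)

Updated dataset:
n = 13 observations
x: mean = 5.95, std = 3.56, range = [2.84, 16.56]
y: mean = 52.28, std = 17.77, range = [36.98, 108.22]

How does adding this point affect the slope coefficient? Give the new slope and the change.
Adding the point moves β₁ from 4.0306 to 4.9520, i.e. it increases by 0.9214 (+22.9%).

x = 16.56 lies well outside the original x-range [2.84, 7.79] (x̄ ≈ 5.07), so this observation has high leverage and can move the slope substantially.

Step 1: Update the sums with the new point (n goes from 12 to 13)
Σx  = 60.78 + 16.56 = 77.34
Σy  = 571.42 + 108.22 = 679.64
Σx² = 350.2130 + 16.56² = 350.2130 + 274.2336 = 624.4466
Σxy = 3064.9898 + 16.56×108.22 = 3064.9898 + 1792.1232 = 4857.1130

Step 2: Recompute the slope with b₁ = (nΣxy − ΣxΣy) / (nΣx² − (Σx)²)
Numerator   = 13×4857.1130 − 77.34×679.64 = 63142.4690 − 52563.3576 = 10579.1114
Denominator = 13×624.4466 − 77.34² = 8117.8058 − 5981.4756 = 2136.3302
b₁(new) = 10579.1114 / 2136.3302 = 4.9520

(Same formula on the original sums: (12×3064.9898 − 60.78×571.42) / (12×350.2130 − 60.78²) = 2048.9700 / 508.3476 = 4.0306, matching the given fit.)

Step 3: Change in slope
Δβ₁ = 4.9520 − 4.0306 = +0.9214
Relative change = +0.9214 / 4.0306 × 100% = +22.9%
→ the slope increases when the point is added.

A high-leverage point only changes the slope if it is off the original line; here y = 108.22 is above the original trend, so the slope increases.
In practice: investigate whether it comes from the same population as the rest of the sample.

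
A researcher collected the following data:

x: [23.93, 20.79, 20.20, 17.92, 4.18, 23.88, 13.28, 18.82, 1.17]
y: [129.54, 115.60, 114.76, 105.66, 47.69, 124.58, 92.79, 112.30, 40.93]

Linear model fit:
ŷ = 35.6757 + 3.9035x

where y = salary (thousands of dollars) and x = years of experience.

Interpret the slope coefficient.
An increase of one year in experience is associated with a 3.9035 thousand dollars increase in predicted salary.

The slope β₁ = 3.9035 gives the rate at which the fitted salary changes with experience.

Interpretation:
- Experience up by 1 year → predicted salary increases by 3.9035 thousand dollars
- The effect is assumed constant over the observed range of x (linearity)

The intercept β₀ = 35.6757 is the predicted salary when experience = 0; since the smallest observed x is 1.17, this is an extrapolation and mainly anchors the line.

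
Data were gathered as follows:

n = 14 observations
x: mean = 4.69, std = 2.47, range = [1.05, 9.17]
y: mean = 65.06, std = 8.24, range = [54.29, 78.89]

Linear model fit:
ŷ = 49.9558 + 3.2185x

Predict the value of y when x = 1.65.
ŷ = 55.2663

To predict y for x = 1.65, substitute into the regression equation:

ŷ = 49.9558 + 3.2185 × 1.65
ŷ = 49.9558 + 5.3105
ŷ = 55.2663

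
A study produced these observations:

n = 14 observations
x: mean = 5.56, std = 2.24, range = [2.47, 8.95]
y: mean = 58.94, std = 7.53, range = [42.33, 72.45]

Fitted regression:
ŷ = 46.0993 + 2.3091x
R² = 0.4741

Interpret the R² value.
About 47.41% of the variability in y is accounted for by the regression on x (R² = 0.4741) — a moderate linear fit.

The coefficient of determination R² is the fraction of the total variation in y that the fitted line accounts for.

Here R² = 0.4741:
- Explained: 47.41% of the variation in y
- Unexplained (residual): 100% − 47.41% = 52.59%
- Rule of thumb (below 0.3 weak; 0.3 to below 0.7 moderate; 0.7 and above strong) → moderate

Equivalently, for simple linear regression R² = r², so |r| = √0.4741 ≈ 0.6885.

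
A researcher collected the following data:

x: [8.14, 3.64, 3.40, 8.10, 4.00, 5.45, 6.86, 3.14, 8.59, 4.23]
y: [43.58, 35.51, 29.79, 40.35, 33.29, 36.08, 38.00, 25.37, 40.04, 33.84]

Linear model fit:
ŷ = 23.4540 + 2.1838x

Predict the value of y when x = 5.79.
ŷ = 36.0982

Plug x = 5.79 into the fitted line:

ŷ = 23.4540 + 2.1838 × 5.79
ŷ = 23.4540 + 12.6442
ŷ = 36.0982

This is the fitted mean response at that x — an individual observation would come with a wider prediction interval.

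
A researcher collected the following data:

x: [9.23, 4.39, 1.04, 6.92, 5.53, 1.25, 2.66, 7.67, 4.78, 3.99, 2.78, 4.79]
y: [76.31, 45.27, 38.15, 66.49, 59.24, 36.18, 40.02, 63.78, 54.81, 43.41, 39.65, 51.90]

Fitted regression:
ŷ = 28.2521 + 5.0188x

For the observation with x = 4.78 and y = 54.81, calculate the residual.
Residual = 2.5680

The residual is the difference between the actual value and the predicted value:

Residual = y - ŷ

Step 1: Calculate predicted value
ŷ = 28.2521 + 5.0188 × 4.78
ŷ = 52.2420

Step 2: Calculate residual
Residual = 54.81 - 52.2420
Residual = 2.5680

Sign check: y > ŷ, so the point is above the line and the fit underestimates here.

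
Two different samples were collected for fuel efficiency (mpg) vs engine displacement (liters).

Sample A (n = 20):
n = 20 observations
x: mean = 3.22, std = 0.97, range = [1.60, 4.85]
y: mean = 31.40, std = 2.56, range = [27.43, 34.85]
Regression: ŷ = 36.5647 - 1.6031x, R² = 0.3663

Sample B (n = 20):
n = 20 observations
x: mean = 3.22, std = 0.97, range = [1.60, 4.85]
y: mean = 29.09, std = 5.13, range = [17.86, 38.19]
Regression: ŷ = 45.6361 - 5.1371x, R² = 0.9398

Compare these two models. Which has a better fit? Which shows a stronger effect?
Model B has the better fit (R² = 0.9398 vs 0.3663). Model B shows the stronger effect (|β₁| = 5.1371 vs 1.6031).

Model Comparison:

Goodness of fit (R²):
- Model A: R² = 0.3663 → 36.63% of variance in fuel efficiency explained
- Model B: R² = 0.9398 → 93.98% of variance in fuel efficiency explained
- 0.9398 > 0.3663 → Model B has the better fit

Strength of effect — compare |β₁|:
- Model A: β₁ = -1.6031 → predicted fuel efficiency falls 1.6031 mpg per additional liter of engine displacement
- Model B: β₁ = -5.1371 → predicted fuel efficiency falls 5.1371 mpg per additional liter of engine displacement
- |-1.6031| < |-5.1371| → Model B shows the stronger marginal effect

Note: The two samples could reflect different populations, time periods, or measurement quality.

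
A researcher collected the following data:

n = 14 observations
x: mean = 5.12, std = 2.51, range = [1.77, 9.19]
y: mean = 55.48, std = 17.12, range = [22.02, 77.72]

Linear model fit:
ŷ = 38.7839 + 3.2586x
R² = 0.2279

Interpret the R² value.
The model explains 22.79% of the variance in y (R² = 0.2279), leaving 77.21% unexplained; the fit is weak.

R² (coefficient of determination) measures the proportion of variance in y explained by the regression model.

Here R² = 0.2279:
- Explained: 22.79% of the variation in y
- Unexplained (residual): 100% − 22.79% = 77.21%
- Rule of thumb (below 0.3 weak; 0.3 to below 0.7 moderate; 0.7 and above strong) → weak

Equivalently, for simple linear regression R² = r², so |r| = √0.2279 ≈ 0.4774.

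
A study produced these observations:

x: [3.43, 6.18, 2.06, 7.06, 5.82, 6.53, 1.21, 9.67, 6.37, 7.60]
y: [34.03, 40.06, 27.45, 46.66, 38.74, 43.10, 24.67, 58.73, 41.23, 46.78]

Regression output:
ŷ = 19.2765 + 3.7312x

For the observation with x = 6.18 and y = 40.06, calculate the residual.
Residual = -2.2753

The residual is the difference between the actual value and the predicted value:

Residual = y - ŷ

Step 1: Calculate predicted value
ŷ = 19.2765 + 3.7312 × 6.18
ŷ = 42.3353

Step 2: Calculate residual
Residual = 40.06 - 42.3353
Residual = -2.2753

Sign check: y < ŷ, so the point is below the line and the fit overestimates here.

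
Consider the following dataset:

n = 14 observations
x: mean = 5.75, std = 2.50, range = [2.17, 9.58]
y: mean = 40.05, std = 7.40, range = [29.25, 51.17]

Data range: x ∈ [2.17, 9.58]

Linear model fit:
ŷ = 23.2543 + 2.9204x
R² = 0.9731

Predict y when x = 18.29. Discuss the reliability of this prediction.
ŷ = 76.6684 (extrapolation — x = 18.29 lies outside [2.17, 9.58], so reliability is low).

Prediction calculation:
ŷ = 23.2543 + 2.9204 × 18.29
ŷ = 76.6684

Reliability:
- Data range: x ∈ [2.17, 9.58]
- Prediction point: x = 18.29 is 8.71 units above the observed range → this is EXTRAPOLATION, not interpolation

Why that matters here:
- The linear relationship may not hold outside the observed range
- There are no observations near this x to validate the fitted line there

A defensible statement: 'if the linear trend continued to x = 18.29, y would be about 76.6684' — the premise is untested.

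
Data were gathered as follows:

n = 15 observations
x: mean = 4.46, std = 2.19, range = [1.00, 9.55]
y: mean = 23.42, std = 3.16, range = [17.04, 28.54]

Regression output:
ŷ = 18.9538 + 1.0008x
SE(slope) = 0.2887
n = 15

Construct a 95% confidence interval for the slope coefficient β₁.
The 95% CI for β₁ is (0.3771, 1.6245)

Confidence interval for the slope:

The 95% CI for β₁ is: β̂₁ ± t*(α/2, n-2) × SE(β̂₁)

Step 1: Find critical t-value
- Confidence level = 0.95
- Degrees of freedom = n - 2 = 15 - 2 = 13
- t*(α/2, 13) = 2.1604

Step 2: Calculate margin of error
Margin = 2.1604 × 0.2887 = 0.6237

Step 3: Construct interval
CI = 1.0008 ± 0.6237
CI = (0.3771, 1.6245)

Interpretation: intervals built this way capture the true β₁ in 95% of repeated samples; here the plausible range for the per-unit effect of x on y is 0.3771 to 1.6245.
Since 0 is outside the interval, a two-sided test at α = 0.05 would reject H₀: β₁ = 0.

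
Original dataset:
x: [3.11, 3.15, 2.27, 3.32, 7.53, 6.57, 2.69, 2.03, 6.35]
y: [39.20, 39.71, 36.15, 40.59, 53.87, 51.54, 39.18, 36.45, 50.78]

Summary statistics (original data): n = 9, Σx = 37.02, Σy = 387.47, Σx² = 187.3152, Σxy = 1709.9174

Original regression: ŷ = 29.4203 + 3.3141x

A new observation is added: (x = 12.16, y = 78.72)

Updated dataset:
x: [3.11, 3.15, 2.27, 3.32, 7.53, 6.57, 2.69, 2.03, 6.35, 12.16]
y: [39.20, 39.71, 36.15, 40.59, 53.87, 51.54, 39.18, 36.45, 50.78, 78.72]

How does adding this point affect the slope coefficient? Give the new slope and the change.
The slope changes from 3.3141 to 4.0126 (change of +0.6985, or +21.1%).

x = 12.16 lies well outside the original x-range [2.03, 7.53] (x̄ ≈ 4.11), so this observation has high leverage and can move the slope substantially.

Step 1: Update the sums with the new point (n goes from 9 to 10)
Σx  = 37.02 + 12.16 = 49.18
Σy  = 387.47 + 78.72 = 466.19
Σx² = 187.3152 + 12.16² = 187.3152 + 147.8656 = 335.1808
Σxy = 1709.9174 + 12.16×78.72 = 1709.9174 + 957.2352 = 2667.1526

Step 2: Recompute the slope with b₁ = (nΣxy − ΣxΣy) / (nΣx² − (Σx)²)
Numerator   = 10×2667.1526 − 49.18×466.19 = 26671.5260 − 22927.2242 = 3744.3018
Denominator = 10×335.1808 − 49.18² = 3351.8080 − 2418.6724 = 933.1356
b₁(new) = 3744.3018 / 933.1356 = 4.0126

(Same formula on the original sums: (9×1709.9174 − 37.02×387.47) / (9×187.3152 − 37.02²) = 1045.1172 / 315.3564 = 3.3141, matching the given fit.)

Step 3: Change in slope
Δβ₁ = 4.0126 − 3.3141 = +0.6985
Relative change = +0.6985 / 3.3141 × 100% = +21.1%
→ the slope increases when the point is added.

Because the point sits above the extension of the original line at a high-leverage x, it tilts the fit up.
In practice: refit with and without it and report both if conclusions differ; check such a point for data-entry or measurement error.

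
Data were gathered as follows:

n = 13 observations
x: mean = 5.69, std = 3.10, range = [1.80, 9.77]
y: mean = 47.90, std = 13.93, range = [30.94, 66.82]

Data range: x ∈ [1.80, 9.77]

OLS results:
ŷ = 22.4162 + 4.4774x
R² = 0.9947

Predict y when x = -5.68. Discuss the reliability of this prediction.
ŷ = -3.0154, but this is extrapolation (below the data range [1.80, 9.77]) and may be unreliable.

Prediction calculation:
ŷ = 22.4162 + 4.4774 × (-5.68)
ŷ = -3.0154

Reliability:
- Data range: x ∈ [1.80, 9.77]
- Prediction point: x = -5.68 is 7.48 units below the observed range → this is EXTRAPOLATION, not interpolation

Why that matters here:
- The standard error of prediction grows with (x − x̄)², and x = -5.68 is far from x̄ = 5.69
- Real relationships often flatten, saturate, or turn nonlinear at extremes

A defensible statement: 'if the linear trend continued to x = -5.68, y would be about -3.0154' — the premise is untested.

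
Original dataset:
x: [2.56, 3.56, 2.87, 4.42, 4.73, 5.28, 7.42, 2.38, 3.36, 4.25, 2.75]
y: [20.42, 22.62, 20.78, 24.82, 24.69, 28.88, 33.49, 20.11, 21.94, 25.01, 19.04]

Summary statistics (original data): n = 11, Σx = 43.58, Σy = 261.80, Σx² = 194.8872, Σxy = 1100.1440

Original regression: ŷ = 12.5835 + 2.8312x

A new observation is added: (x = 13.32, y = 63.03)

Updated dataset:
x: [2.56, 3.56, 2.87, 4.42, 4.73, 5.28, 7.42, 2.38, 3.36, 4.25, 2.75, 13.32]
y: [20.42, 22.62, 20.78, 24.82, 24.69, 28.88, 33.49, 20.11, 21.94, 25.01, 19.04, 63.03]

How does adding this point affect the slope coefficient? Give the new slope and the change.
Adding the point moves β₁ from 2.8312 to 3.8969, i.e. it increases by 1.0657 (+37.6%).

The new point has HIGH LEVERAGE: x = 13.32 is far from the original mean x̄ = 43.58/11 ≈ 3.96 (original range [2.38, 7.42]).

Step 1: Update the sums with the new point (n goes from 11 to 12)
Σx  = 43.58 + 13.32 = 56.90
Σy  = 261.80 + 63.03 = 324.83
Σx² = 194.8872 + 13.32² = 194.8872 + 177.4224 = 372.3096
Σxy = 1100.1440 + 13.32×63.03 = 1100.1440 + 839.5596 = 1939.7036

Step 2: Recompute the slope with b₁ = (nΣxy − ΣxΣy) / (nΣx² − (Σx)²)
Numerator   = 12×1939.7036 − 56.90×324.83 = 23276.4432 − 18482.8270 = 4793.6162
Denominator = 12×372.3096 − 56.90² = 4467.7152 − 3237.6100 = 1230.1052
b₁(new) = 4793.6162 / 1230.1052 = 3.8969

(Same formula on the original sums: (11×1100.1440 − 43.58×261.80) / (11×194.8872 − 43.58²) = 692.3400 / 244.5428 = 2.8312, matching the given fit.)

Step 3: Change in slope
Δβ₁ = 3.8969 − 2.8312 = +1.0657
Relative change = +1.0657 / 2.8312 × 100% = +37.6%
→ the slope increases when the point is added.

A high-leverage point only changes the slope if it is off the original line; here y = 63.03 is above the original trend, so the slope increases.
In practice: examine leverage (hᵢ) and Cook's distance rather than deleting it automatically.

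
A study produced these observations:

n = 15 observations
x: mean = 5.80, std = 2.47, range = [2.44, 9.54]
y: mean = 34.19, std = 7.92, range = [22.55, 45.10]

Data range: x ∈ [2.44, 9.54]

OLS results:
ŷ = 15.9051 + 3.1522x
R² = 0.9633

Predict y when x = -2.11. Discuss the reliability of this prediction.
The equation gives ŷ = 9.2540; however x = -2.11 is 4.55 units below the observed range, so this extrapolated value should not be trusted.

Prediction calculation:
ŷ = 15.9051 + 3.1522 × (-2.11)
ŷ = 9.2540

Reliability:
- Data range: x ∈ [2.44, 9.54]
- Prediction point: x = -2.11 is 4.55 units below the observed range → this is EXTRAPOLATION, not interpolation

Why that matters here:
- The linear relationship may not hold outside the observed range
- There are no observations near this x to validate the fitted line there

Report the number if required, but flag clearly that it is an extrapolation.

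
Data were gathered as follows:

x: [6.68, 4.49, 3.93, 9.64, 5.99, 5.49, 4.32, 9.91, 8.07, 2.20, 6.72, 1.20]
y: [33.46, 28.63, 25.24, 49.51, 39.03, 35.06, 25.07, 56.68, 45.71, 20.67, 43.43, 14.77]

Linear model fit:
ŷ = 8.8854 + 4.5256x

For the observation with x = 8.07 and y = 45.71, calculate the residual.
Residual = 0.3030

The residual is the difference between the actual value and the predicted value:

Residual = y - ŷ

Step 1: Calculate predicted value
ŷ = 8.8854 + 4.5256 × 8.07
ŷ = 45.4070

Step 2: Calculate residual
Residual = 45.71 - 45.4070
Residual = 0.3030

The residual is positive, so the observed y = 45.71 sits above the regression line (the line underestimates it by 0.3030).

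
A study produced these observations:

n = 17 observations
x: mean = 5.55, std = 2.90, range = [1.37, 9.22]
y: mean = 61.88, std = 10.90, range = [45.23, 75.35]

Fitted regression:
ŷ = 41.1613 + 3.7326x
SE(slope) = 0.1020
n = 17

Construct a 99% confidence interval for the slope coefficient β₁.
The 99% CI for β₁ is (3.4320, 4.0332)

Confidence interval for the slope:

The 99% CI for β₁ is: β̂₁ ± t*(α/2, n-2) × SE(β̂₁)

Step 1: Find critical t-value
- Confidence level = 0.99
- Degrees of freedom = n - 2 = 17 - 2 = 15
- t*(α/2, 15) = 2.9467

Step 2: Calculate margin of error
Margin = 2.9467 × 0.1020 = 0.3006

Step 3: Construct interval
CI = 3.7326 ± 0.3006
CI = (3.4320, 4.0332)

Interpretation: We are 99% confident that the true slope β₁ lies between 3.4320 and 4.0332.
Since 0 is outside the interval, a two-sided test at α = 0.01 would reject H₀: β₁ = 0.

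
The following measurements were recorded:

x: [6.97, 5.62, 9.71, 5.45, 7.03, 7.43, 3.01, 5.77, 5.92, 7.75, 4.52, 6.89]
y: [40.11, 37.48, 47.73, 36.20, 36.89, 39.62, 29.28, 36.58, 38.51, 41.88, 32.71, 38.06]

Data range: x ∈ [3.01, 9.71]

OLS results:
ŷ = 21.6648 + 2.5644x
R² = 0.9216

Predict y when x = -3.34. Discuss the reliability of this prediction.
ŷ = 13.0997, but this is extrapolation (below the data range [3.01, 9.71]) and may be unreliable.

Prediction calculation:
ŷ = 21.6648 + 2.5644 × (-3.34)
ŷ = 13.0997

Reliability:
- Data range: x ∈ [3.01, 9.71]
- Prediction point: x = -3.34 is 6.35 units below the observed range → this is EXTRAPOLATION, not interpolation

Why that matters here:
- There are no observations near this x to validate the fitted line there
- Real relationships often flatten, saturate, or turn nonlinear at extremes
- The standard error of prediction grows with (x − x̄)², and x = -3.34 is far from x̄ = 6.34

The R² = 0.9216 only validates the fit within [3.01, 9.71]; treat ŷ = 13.0997 with caution.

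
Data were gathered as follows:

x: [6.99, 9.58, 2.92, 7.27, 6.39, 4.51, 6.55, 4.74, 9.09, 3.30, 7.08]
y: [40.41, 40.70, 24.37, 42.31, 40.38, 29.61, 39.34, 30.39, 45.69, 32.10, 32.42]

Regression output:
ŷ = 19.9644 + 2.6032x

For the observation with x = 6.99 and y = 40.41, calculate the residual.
Residual = 2.2492

The residual is the difference between the actual value and the predicted value:

Residual = y - ŷ

Step 1: Calculate predicted value
ŷ = 19.9644 + 2.6032 × 6.99
ŷ = 38.1608

Step 2: Calculate residual
Residual = 40.41 - 38.1608
Residual = 2.2492

Interpretation: the model underestimates the actual value by 2.2492 at this point (positive residual → observation lies above the fitted line).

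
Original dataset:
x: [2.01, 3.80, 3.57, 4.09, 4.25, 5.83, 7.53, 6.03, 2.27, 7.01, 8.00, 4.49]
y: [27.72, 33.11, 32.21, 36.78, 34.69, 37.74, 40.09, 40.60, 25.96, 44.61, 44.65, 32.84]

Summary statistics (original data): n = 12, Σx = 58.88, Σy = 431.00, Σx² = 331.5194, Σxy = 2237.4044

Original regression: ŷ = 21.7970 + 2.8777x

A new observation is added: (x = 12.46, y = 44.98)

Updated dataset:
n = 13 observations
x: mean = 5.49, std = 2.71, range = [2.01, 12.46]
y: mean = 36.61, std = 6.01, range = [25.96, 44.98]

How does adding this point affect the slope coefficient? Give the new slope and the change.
New slope β₁ = 1.9503 versus 2.8777 before: a change of -0.9274 (-32.2%).

x = 12.46 lies well outside the original x-range [2.01, 8.00] (x̄ ≈ 4.91), so this observation has high leverage and can move the slope substantially.

Step 1: Update the sums with the new point (n goes from 12 to 13)
Σx  = 58.88 + 12.46 = 71.34
Σy  = 431.00 + 44.98 = 475.98
Σx² = 331.5194 + 12.46² = 331.5194 + 155.2516 = 486.7710
Σxy = 2237.4044 + 12.46×44.98 = 2237.4044 + 560.4508 = 2797.8552

Step 2: Recompute the slope with b₁ = (nΣxy − ΣxΣy) / (nΣx² − (Σx)²)
Numerator   = 13×2797.8552 − 71.34×475.98 = 36372.1176 − 33956.4132 = 2415.7044
Denominator = 13×486.7710 − 71.34² = 6328.0230 − 5089.3956 = 1238.6274
b₁(new) = 2415.7044 / 1238.6274 = 1.9503

(Same formula on the original sums: (12×2237.4044 − 58.88×431.00) / (12×331.5194 − 58.88²) = 1471.5728 / 511.3784 = 2.8777, matching the given fit.)

Step 3: Change in slope
Δβ₁ = 1.9503 − 2.8777 = -0.9274
Relative change = -0.9274 / 2.8777 × 100% = -32.2%
→ the slope decreases when the point is added.

A high-leverage point only changes the slope if it is off the original line; here y = 44.98 is below the original trend, so the slope decreases.
In practice: examine leverage (hᵢ) and Cook's distance rather than deleting it automatically; check such a point for data-entry or measurement error.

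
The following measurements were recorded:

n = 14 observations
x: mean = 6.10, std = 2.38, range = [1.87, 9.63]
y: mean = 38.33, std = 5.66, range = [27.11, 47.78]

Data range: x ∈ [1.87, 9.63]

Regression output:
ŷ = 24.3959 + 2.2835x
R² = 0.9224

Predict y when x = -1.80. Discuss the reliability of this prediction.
The equation gives ŷ = 20.2856; however x = -1.80 is 3.67 units below the observed range, so this extrapolated value should not be trusted.

Prediction calculation:
ŷ = 24.3959 + 2.2835 × (-1.80)
ŷ = 20.2856

Reliability:
- Data range: x ∈ [1.87, 9.63]
- Prediction point: x = -1.80 is 3.67 units below the observed range → this is EXTRAPOLATION, not interpolation

Why that matters here:
- R² describes fit only over the sampled x values; it says nothing about behaviour beyond them
- There are no observations near this x to validate the fitted line there

A defensible statement: 'if the linear trend continued to x = -1.80, y would be about 20.2856' — the premise is untested.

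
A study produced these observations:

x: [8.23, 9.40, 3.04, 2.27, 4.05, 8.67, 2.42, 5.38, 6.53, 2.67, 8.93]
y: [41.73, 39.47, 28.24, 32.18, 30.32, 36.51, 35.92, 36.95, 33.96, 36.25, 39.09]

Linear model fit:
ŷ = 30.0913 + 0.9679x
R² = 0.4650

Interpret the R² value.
The model explains 46.50% of the variance in y (R² = 0.4650), leaving 53.50% unexplained; the fit is moderate.

R² (coefficient of determination) measures the proportion of variance in y explained by the regression model.

Here R² = 0.4650:
- Explained: 46.50% of the variation in y
- Unexplained (residual): 100% − 46.50% = 53.50%
- Rule of thumb (below 0.3 weak; 0.3 to below 0.7 moderate; 0.7 and above strong) → moderate

Note: R² never decreases when predictors are added, so it should not be used alone to compare models of different size.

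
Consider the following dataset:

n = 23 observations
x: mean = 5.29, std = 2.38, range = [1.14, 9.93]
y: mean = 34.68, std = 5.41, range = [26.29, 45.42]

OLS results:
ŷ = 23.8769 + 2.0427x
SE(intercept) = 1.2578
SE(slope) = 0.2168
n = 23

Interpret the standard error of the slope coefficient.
The slope 2.0427 is pinned down to within about ±0.2168 (one SE) by these data — relative uncertainty 10.6%, i.e. precise.

What SE measures:
- The standard error quantifies the sampling variability of the coefficient estimate
- It is the estimated standard deviation of β̂₁ across hypothetical repeated samples of the same size
- Smaller SE → more precise estimate

Relative precision:
- SE / |β̂₁| = 0.2168 / 2.0427 = 10.6%
- Rule of thumb (under 20%: precise; 20% to under 50%: moderately precise; 50% or more: imprecise) → precise

Rough 95% range (±2 SE): 2.0427 ± 0.4336 → (1.6091, 2.4763).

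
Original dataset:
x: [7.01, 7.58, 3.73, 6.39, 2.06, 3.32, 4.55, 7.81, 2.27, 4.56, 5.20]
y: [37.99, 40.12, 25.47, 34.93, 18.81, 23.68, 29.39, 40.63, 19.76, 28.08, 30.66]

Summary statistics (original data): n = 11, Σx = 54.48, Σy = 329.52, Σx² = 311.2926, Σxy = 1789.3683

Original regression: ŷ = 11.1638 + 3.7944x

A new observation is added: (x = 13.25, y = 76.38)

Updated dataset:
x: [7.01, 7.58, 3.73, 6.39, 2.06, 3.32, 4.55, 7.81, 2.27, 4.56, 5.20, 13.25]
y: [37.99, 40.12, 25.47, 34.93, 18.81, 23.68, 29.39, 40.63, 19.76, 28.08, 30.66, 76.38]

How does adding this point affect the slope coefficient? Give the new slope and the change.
New slope β₁ = 4.8810 versus 3.7944 before: a change of +1.0866 (+28.6%).

The new point has HIGH LEVERAGE: x = 13.25 is far from the original mean x̄ = 54.48/11 ≈ 4.95 (original range [2.06, 7.81]).

Step 1: Update the sums with the new point (n goes from 11 to 12)
Σx  = 54.48 + 13.25 = 67.73
Σy  = 329.52 + 76.38 = 405.90
Σx² = 311.2926 + 13.25² = 311.2926 + 175.5625 = 486.8551
Σxy = 1789.3683 + 13.25×76.38 = 1789.3683 + 1012.0350 = 2801.4033

Step 2: Recompute the slope with b₁ = (nΣxy − ΣxΣy) / (nΣx² − (Σx)²)
Numerator   = 12×2801.4033 − 67.73×405.90 = 33616.8396 − 27491.6070 = 6125.2326
Denominator = 12×486.8551 − 67.73² = 5842.2612 − 4587.3529 = 1254.9083
b₁(new) = 6125.2326 / 1254.9083 = 4.8810

(Same formula on the original sums: (11×1789.3683 − 54.48×329.52) / (11×311.2926 − 54.48²) = 1730.8017 / 456.1482 = 3.7944, matching the given fit.)

Step 3: Change in slope
Δβ₁ = 4.8810 − 3.7944 = +1.0866
Relative change = +1.0866 / 3.7944 × 100% = +28.6%
→ the slope increases when the point is added.

A high-leverage point only changes the slope if it is off the original line; here y = 76.38 is above the original trend, so the slope increases.
In practice: check such a point for data-entry or measurement error.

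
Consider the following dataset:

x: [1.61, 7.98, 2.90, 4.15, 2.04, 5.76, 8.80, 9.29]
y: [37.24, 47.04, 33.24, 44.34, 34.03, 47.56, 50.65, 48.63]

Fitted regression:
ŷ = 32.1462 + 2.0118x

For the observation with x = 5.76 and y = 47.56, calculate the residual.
Residual = 3.8258

The residual is the difference between the actual value and the predicted value:

Residual = y - ŷ

Step 1: Calculate predicted value
ŷ = 32.1462 + 2.0118 × 5.76
ŷ = 43.7342

Step 2: Calculate residual
Residual = 47.56 - 43.7342
Residual = 3.8258

The residual is positive, so the observed y = 47.56 sits above the regression line (the line underestimates it by 3.8258).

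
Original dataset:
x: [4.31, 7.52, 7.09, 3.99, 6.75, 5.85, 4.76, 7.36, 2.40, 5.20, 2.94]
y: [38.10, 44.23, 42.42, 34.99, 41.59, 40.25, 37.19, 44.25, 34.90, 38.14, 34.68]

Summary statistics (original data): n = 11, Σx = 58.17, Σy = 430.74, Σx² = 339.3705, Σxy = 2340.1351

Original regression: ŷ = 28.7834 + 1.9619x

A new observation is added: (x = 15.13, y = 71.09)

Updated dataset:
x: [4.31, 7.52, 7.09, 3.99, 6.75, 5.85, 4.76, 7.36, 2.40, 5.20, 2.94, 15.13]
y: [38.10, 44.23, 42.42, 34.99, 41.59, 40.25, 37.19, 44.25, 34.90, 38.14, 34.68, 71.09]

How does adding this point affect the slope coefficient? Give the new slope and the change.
The slope changes from 1.9619 to 2.9066 (change of +0.9447, or +48.2%).

x = 15.13 lies well outside the original x-range [2.40, 7.52] (x̄ ≈ 5.29), so this observation has high leverage and can move the slope substantially.

Step 1: Update the sums with the new point (n goes from 11 to 12)
Σx  = 58.17 + 15.13 = 73.30
Σy  = 430.74 + 71.09 = 501.83
Σx² = 339.3705 + 15.13² = 339.3705 + 228.9169 = 568.2874
Σxy = 2340.1351 + 15.13×71.09 = 2340.1351 + 1075.5917 = 3415.7268

Step 2: Recompute the slope with b₁ = (nΣxy − ΣxΣy) / (nΣx² − (Σx)²)
Numerator   = 12×3415.7268 − 73.30×501.83 = 40988.7216 − 36784.1390 = 4204.5826
Denominator = 12×568.2874 − 73.30² = 6819.4488 − 5372.8900 = 1446.5588
b₁(new) = 4204.5826 / 1446.5588 = 2.9066

(Same formula on the original sums: (11×2340.1351 − 58.17×430.74) / (11×339.3705 − 58.17²) = 685.3403 / 349.3266 = 1.9619, matching the given fit.)

Step 3: Change in slope
Δβ₁ = 2.9066 − 1.9619 = +0.9447
Relative change = +0.9447 / 1.9619 × 100% = +48.2%
→ the slope increases when the point is added.

Because the point sits above the extension of the original line at a high-leverage x, it tilts the fit up.
In practice: examine leverage (hᵢ) and Cook's distance rather than deleting it automatically.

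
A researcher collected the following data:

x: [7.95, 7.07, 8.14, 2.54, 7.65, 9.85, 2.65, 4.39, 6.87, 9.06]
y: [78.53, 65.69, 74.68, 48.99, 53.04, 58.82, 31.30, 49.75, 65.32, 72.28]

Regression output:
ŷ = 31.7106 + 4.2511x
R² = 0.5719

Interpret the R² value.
The model explains 57.19% of the variance in y (R² = 0.5719), leaving 42.81% unexplained; the fit is moderate.

R² (coefficient of determination) measures the proportion of variance in y explained by the regression model.

Here R² = 0.5719:
- Explained: 57.19% of the variation in y
- Unexplained (residual): 100% − 57.19% = 42.81%
- Rule of thumb (below 0.3 weak; 0.3 to below 0.7 moderate; 0.7 and above strong) → moderate

Calculation: R² = 1 − (SS_res / SS_tot), where SS_res is the sum of squared residuals and SS_tot the total sum of squares.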